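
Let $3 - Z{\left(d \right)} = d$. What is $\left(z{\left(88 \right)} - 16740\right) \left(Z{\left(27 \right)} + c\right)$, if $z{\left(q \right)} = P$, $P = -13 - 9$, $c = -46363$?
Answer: $777538894$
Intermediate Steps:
$P = -22$
$Z{\left(d \right)} = 3 - d$
$z{\left(q \right)} = -22$
$\left(z{\left(88 \right)} - 16740\right) \left(Z{\left(27 \right)} + c\right) = \left(-22 - 16740\right) \left(\left(3 - 27\right) - 46363\right) = - 16762 \left(\left(3 - 27\right) - 46363\right) = - 16762 \left(-24 - 46363\right) = \left(-16762\right) \left(-46387\right) = 777538894$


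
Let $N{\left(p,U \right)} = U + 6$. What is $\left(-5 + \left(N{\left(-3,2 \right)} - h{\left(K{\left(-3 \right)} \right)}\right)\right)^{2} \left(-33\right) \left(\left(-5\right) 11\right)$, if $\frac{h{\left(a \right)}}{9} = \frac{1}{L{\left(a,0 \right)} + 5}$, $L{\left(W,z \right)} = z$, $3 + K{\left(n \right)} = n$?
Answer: $\frac{13068}{5} \approx 2613.6$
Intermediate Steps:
$K{\left(n \right)} = -3 + n$
$N{\left(p,U \right)} = 6 + U$
$h{\left(a \right)} = \frac{9}{5}$ ($h{\left(a \right)} = \frac{9}{0 + 5} = \frac{9}{5}$)
$\left(-5 + \left(N{\left(-3,2 \right)} - h{\left(K{\left(-3 \right)} \right)}\right)\right)^{2} \left(-33\right) \left(\left(-5\right) 11\right) = \left(-5 + \left(\left(6 + 2\right) - \frac{9}{5}\right)\right)^{2} \left(-33\right) \left(\left(-5\right) 11\right) = \left(-5 + \left(8 - \frac{9}{5}\right)\right)^{2} \left(-33\right) \left(-55\right) = \left(-5 + \frac{31}{5}\right)^{2} \left(-33\right) \left(-55\right) = \left(\frac{6}{5}\right)^{2} \left(-33\right) \left(-55\right) = \frac{36}{25} \left(-33\right) \left(-55\right) = \left(- \frac{1188}{25}\right) \left(-55\right) = \frac{13068}{5}$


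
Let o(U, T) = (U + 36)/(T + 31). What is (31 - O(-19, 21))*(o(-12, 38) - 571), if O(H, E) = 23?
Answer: -105000/23 ≈ -4565.2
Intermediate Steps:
o(U, T) = (36 + U)/(31 + T)
(31 - O(-19, 21))*(o(-12, 38) - 571) = (31 - 1*23)*((36 - 12)/(31 + 38) - 571) = (31 - 23)*(24/69 - 571) = 8*((1/69)*24 - 571) = 8*(8/23 - 571) = 8*(-13125/23) = -105000/23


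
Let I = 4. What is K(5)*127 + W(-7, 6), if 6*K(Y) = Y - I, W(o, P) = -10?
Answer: 67/6 ≈ 11.167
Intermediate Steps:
K(Y) = -⅔ + Y/6 (K(Y) = (Y - 1*4)/6 = (Y - 4)/6 = (-4 + Y)/6 = -⅔ + Y/6)
K(5)*127 + W(-7, 6) = (-⅔ + (⅙)*5)*127 - 10 = (-⅔ + ⅚)*127 - 10 = (⅙)*127 - 10 = 127/6 - 10 = 67/6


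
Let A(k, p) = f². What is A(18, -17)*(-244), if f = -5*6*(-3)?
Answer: -1976400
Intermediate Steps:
f = 90 (f = -30*(-3) = 90)
A(k, p) = 8100 (A(k, p) = 90² = 8100)
A(18, -17)*(-244) = 8100*(-244) = -1976400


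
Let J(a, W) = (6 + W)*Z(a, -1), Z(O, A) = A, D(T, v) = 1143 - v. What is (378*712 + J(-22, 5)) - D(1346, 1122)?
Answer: 269104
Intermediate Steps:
J(a, W) = -6 - W (J(a, W) = (6 + W)*(-1) = -6 - W)
(378*712 + J(-22, 5)) - D(1346, 1122) = (378*712 + (-6 - 1*5)) - (1143 - 1*1122) = (269136 + (-6 - 5)) - (1143 - 1122) = (269136 - 11) - 1*21 = 269125 - 21 = 269104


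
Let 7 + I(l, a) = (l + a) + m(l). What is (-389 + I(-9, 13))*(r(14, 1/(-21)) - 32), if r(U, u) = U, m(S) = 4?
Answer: 6984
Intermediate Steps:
I(l, a) = -3 + a + l (I(l, a) = -7 + ((l + a) + 4) = -7 + ((a + l) + 4) = -7 + (4 + a + l) = -3 + a + l)
(-389 + I(-9, 13))*(r(14, 1/(-21)) - 32) = (-389 + (-3 + 13 - 9))*(14 - 32) = (-389 + 1)*(-18) = -388*(-18) = 6984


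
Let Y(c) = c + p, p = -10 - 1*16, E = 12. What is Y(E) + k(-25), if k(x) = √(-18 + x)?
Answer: -14 + I*√43 ≈ -14.0 + 6.5574*I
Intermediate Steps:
p = -26 (p = -10 - 16 = -26)
Y(c) = -26 + c (Y(c) = c - 26 = -26 + c)
Y(E) + k(-25) = (-26 + 12) + √(-18 - 25) = -14 + √(-43) = -14 + I*√43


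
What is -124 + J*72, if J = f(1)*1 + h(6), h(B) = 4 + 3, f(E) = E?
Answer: 452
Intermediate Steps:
h(B) = 7
J = 8 (J = 1*1 + 7 = 1 + 7 = 8)
-124 + J*72 = -124 + 8*72 = -124 + 576 = 452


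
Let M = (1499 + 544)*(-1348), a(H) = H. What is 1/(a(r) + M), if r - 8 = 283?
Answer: -1/2753673 ≈ -3.6315e-7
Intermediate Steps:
r = 291 (r = 8 + 283 = 291)
M = -2753964 (M = 2043*(-1348) = -2753964)
1/(a(r) + M) = 1/(291 - 2753964) = 1/(-2753673) = -1/2753673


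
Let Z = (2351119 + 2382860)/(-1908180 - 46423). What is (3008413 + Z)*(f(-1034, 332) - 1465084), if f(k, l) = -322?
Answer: -8616951200479370360/1954603 ≈ -4.4085e+12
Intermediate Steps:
Z = -4733979/1954603 (Z = 4733979/(-1954603) = 4733979*(-1/1954603) = -4733979/1954603 ≈ -2.4220)
(3008413 + Z)*(f(-1034, 332) - 1465084) = (3008413 - 4733979/1954603)*(-322 - 1465084) = (5880248341060/1954603)*(-1465406) = -8616951200479370360/1954603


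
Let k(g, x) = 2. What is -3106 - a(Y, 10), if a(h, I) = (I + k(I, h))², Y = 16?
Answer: -3250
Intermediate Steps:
a(h, I) = (2 + I)² (a(h, I) = (I + 2)² = (2 + I)²)
-3106 - a(Y, 10) = -3106 - (2 + 10)² = -3106 - 1*12² = -3106 - 1*144 = -3106 - 144 = -3250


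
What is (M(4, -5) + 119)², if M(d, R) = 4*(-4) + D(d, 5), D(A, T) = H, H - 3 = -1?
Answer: 11025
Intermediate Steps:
H = 2 (H = 3 - 1 = 2)
D(A, T) = 2
M(d, R) = -14 (M(d, R) = 4*(-4) + 2 = -16 + 2 = -14)
(M(4, -5) + 119)² = (-14 + 119)² = 105² = 11025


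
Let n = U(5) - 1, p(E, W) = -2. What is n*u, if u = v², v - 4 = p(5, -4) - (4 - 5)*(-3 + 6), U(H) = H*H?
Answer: 600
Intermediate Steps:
U(H) = H²
v = 5 (v = 4 + (-2 - (4 - 5)*(-3 + 6)) = 4 + (-2 - (-1)*3) = 4 + (-2 - 1*(-3)) = 4 + (-2 + 3) = 4 + 1 = 5)
n = 24 (n = 5² - 1 = 25 - 1 = 24)
u = 25 (u = 5² = 25)
n*u = 24*25 = 600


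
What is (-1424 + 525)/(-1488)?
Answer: 29/48 ≈ 0.60417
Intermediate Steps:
(-1424 + 525)/(-1488) = -899*(-1/1488) = 29/48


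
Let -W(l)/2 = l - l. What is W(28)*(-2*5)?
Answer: 0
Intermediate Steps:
W(l) = 0 (W(l) = -2*(l - l) = -2*0 = 0)
W(28)*(-2*5) = 0*(-2*5) = 0*(-10) = 0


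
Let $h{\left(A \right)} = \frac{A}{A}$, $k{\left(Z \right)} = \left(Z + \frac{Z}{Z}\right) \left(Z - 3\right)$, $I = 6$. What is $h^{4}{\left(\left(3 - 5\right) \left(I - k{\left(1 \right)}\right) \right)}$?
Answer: $1$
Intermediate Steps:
$k{\left(Z \right)} = \left(1 + Z\right) \left(-3 + Z\right)$ ($k{\left(Z \right)} = \left(Z + 1\right) \left(-3 + Z\right) = \left(1 + Z\right) \left(-3 + Z\right)$)
$h{\left(A \right)} = 1$
$h^{4}{\left(\left(3 - 5\right) \left(I - k{\left(1 \right)}\right) \right)} = 1^{4} = 1$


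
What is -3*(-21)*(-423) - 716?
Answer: -27365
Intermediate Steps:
-3*(-21)*(-423) - 716 = 63*(-423) - 716 = -26649 - 716 = -27365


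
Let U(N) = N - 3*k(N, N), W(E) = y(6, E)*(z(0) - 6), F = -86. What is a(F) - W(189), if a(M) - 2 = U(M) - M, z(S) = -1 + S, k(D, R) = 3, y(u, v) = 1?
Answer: 0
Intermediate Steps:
W(E) = -7 (W(E) = 1*((-1 + 0) - 6) = 1*(-1 - 6) = 1*(-7) = -7)
U(N) = -9 + N (U(N) = N - 3*3 = N - 9 = -9 + N)
a(M) = -7 (a(M) = 2 + ((-9 + M) - M) = 2 - 9 = -7)
a(F) - W(189) = -7 - 1*(-7) = -7 + 7 = 0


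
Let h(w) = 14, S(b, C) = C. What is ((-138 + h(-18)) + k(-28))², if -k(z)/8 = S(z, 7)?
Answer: 32400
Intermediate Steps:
k(z) = -56 (k(z) = -8*7 = -56)
((-138 + h(-18)) + k(-28))² = ((-138 + 14) - 56)² = (-124 - 56)² = (-180)² = 32400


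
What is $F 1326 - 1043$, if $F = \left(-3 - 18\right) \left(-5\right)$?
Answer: $138187$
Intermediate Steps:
$F = 105$ ($F = \left(-21\right) \left(-5\right) = 105$)
$F 1326 - 1043 = 105 \cdot 1326 - 1043 = 139230 - 1043 = 138187$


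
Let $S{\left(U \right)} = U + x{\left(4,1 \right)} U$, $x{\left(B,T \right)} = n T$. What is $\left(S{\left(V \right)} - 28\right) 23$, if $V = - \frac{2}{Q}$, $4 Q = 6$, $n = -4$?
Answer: $-552$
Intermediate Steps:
$Q = \frac{3}{2}$ ($Q = \frac{1}{4} \cdot 6 = \frac{3}{2} \approx 1.5$)
$x{\left(B,T \right)} = - 4 T$
$V = - \frac{4}{3}$ ($V = - \frac{2}{\frac{3}{2}} = \left(-2\right) \frac{2}{3} = - \frac{4}{3} \approx -1.3333$)
$S{\left(U \right)} = - 3 U$ ($S{\left(U \right)} = U + \left(-4\right) 1 U = U - 4 U = - 3 U$)
$\left(S{\left(V \right)} - 28\right) 23 = \left(\left(-3\right) \left(- \frac{4}{3}\right) - 28\right) 23 = \left(4 - 28\right) 23 = \left(-24\right) 23 = -552$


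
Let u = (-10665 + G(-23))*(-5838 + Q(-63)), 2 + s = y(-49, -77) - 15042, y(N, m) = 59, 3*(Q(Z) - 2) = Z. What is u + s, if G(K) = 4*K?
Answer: 62988764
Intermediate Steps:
Q(Z) = 2 + Z/3
s = -14985 (s = -2 + (59 - 15042) = -2 - 14983 = -14985)
u = 63003749 (u = (-10665 + 4*(-23))*(-5838 + (2 + (⅓)*(-63))) = (-10665 - 92)*(-5838 + (2 - 21)) = -10757*(-5838 - 19) = -10757*(-5857) = 63003749)
u + s = 63003749 - 14985 = 62988764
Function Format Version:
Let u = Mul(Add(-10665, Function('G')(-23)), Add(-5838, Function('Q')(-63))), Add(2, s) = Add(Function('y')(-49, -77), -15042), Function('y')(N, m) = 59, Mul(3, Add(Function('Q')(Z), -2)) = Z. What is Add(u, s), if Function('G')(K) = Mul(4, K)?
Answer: 62988764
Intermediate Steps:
Function('Q')(Z) = Add(2, Mul(Rational(1, 3), Z))
s = -14985 (s = Add(-2, Add(59, -15042)) = Add(-2, -14983) = -14985)
u = 63003749 (u = Mul(Add(-10665, Mul(4, -23)), Add(-5838, Add(2, Mul(Rational(1, 3), -63)))) = Mul(Add(-10665, -92), Add(-5838, Add(2, -21))) = Mul(-10757, Add(-5838, -19)) = Mul(-10757, -5857) = 63003749)
Add(u, s) = Add(63003749, -14985) = 62988764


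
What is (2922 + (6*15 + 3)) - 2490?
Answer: 525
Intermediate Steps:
(2922 + (6*15 + 3)) - 2490 = (2922 + (90 + 3)) - 2490 = (2922 + 93) - 2490 = 3015 - 2490 = 525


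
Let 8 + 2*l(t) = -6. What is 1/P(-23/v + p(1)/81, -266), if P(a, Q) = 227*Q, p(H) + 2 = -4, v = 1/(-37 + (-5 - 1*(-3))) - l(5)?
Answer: -1/60382 ≈ -1.6561e-5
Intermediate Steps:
l(t) = -7 (l(t) = -4 + (½)*(-6) = -4 - 3 = -7)
v = 272/39 (v = 1/(-37 + (-5 - 1*(-3))) - 1*(-7) = 1/(-37 + (-5 + 3)) + 7 = 1/(-37 - 2) + 7 = 1/(-39) + 7 = -1/39 + 7 = 272/39 ≈ 6.9744)
p(H) = -6 (p(H) = -2 - 4 = -6)
1/P(-23/v + p(1)/81, -266) = 1/(227*(-266)) = 1/(-60382) = -1/60382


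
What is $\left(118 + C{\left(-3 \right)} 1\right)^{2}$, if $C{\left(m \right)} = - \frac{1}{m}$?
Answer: $\frac{126025}{9} \approx 14003.0$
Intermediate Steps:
$\left(118 + C{\left(-3 \right)} 1\right)^{2} = \left(118 + - \frac{1}{-3} \cdot 1\right)^{2} = \left(118 + \left(-1\right) \left(- \frac{1}{3}\right) 1\right)^{2} = \left(118 + \frac{1}{3} \cdot 1\right)^{2} = \left(118 + \frac{1}{3}\right)^{2} = \left(\frac{355}{3}\right)^{2} = \frac{126025}{9}$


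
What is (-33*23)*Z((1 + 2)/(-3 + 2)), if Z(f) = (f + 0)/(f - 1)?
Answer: -2277/4 ≈ -569.25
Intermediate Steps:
Z(f) = f/(-1 + f)
(-33*23)*Z((1 + 2)/(-3 + 2)) = (-33*23)*(((1 + 2)/(-3 + 2))/(-1 + (1 + 2)/(-3 + 2))) = -759*3/(-1)/(-1 + 3/(-1)) = -759*3*(-1)/(-1 + 3*(-1)) = -(-2277)/(-1 - 3) = -(-2277)/(-4) = -(-2277)*(-1)/4 = -759*¾ = -2277/4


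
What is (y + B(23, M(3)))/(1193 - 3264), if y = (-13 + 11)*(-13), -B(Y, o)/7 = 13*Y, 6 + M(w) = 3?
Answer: 2067/2071 ≈ 0.99807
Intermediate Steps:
M(w) = -3 (M(w) = -6 + 3 = -3)
B(Y, o) = -91*Y
y = 26 (y = -2*(-13) = 26)
(y + B(23, M(3)))/(1193 - 3264) = (26 - 91*23)/(1193 - 3264) = (26 - 2093)/(-2071) = -2067*(-1/2071) = 2067/2071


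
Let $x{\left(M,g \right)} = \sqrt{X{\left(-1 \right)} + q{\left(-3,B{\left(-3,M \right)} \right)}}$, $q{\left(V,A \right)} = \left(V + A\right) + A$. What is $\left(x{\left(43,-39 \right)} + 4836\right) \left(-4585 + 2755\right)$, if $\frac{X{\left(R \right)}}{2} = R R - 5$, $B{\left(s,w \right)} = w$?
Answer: $-8849880 - 9150 \sqrt{3} \approx -8.8657 \cdot 10^{6}$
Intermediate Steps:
$X{\left(R \right)} = -10 + 2 R^{2}$ ($X{\left(R \right)} = 2 \left(R R - 5\right) = 2 \left(R^{2} - 5\right) = 2 \left(-5 + R^{2}\right) = -10 + 2 R^{2}$)
$q{\left(V,A \right)} = V + 2 A$ ($q{\left(V,A \right)} = \left(A + V\right) + A = V + 2 A$)
$x{\left(M,g \right)} = \sqrt{-11 + 2 M}$ ($x{\left(M,g \right)} = \sqrt{\left(-10 + 2 \left(-1\right)^{2}\right) + \left(-3 + 2 M\right)} = \sqrt{\left(-10 + 2 \cdot 1\right) + \left(-3 + 2 M\right)} = \sqrt{\left(-10 + 2\right) + \left(-3 + 2 M\right)} = \sqrt{-8 + \left(-3 + 2 M\right)} = \sqrt{-11 + 2 M}$)
$\left(x{\left(43,-39 \right)} + 4836\right) \left(-4585 + 2755\right) = \left(\sqrt{-11 + 2 \cdot 43} + 4836\right) \left(-4585 + 2755\right) = \left(\sqrt{-11 + 86} + 4836\right) \left(-1830\right) = \left(\sqrt{75} + 4836\right) \left(-1830\right) = \left(5 \sqrt{3} + 4836\right) \left(-1830\right) = \left(4836 + 5 \sqrt{3}\right) \left(-1830\right) = -8849880 - 9150 \sqrt{3}$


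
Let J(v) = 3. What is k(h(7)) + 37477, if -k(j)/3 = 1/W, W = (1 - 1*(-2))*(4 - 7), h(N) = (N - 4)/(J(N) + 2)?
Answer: 112432/3 ≈ 37477.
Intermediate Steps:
h(N) = -⅘ + N/5 (h(N) = (N - 4)/(3 + 2) = (-4 + N)/5 = (-4 + N)*(⅕) = -⅘ + N/5)
W = -9 (W = (1 + 2)*(-3) = 3*(-3) = -9)
k(j) = ⅓ (k(j) = -3/(-9) = -3*(-⅑) = ⅓)
k(h(7)) + 37477 = ⅓ + 37477 = 112432/3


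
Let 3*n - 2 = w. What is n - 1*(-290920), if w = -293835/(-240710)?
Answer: 42016566971/144426 ≈ 2.9092e+5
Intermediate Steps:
w = 58767/48142 (w = -293835*(-1/240710) = 58767/48142 ≈ 1.2207)
n = 155051/144426 (n = ⅔ + (⅓)*(58767/48142) = ⅔ + 19589/48142 = 155051/144426 ≈ 1.0736)
n - 1*(-290920) = 155051/144426 - 1*(-290920) = 155051/144426 + 290920 = 42016566971/144426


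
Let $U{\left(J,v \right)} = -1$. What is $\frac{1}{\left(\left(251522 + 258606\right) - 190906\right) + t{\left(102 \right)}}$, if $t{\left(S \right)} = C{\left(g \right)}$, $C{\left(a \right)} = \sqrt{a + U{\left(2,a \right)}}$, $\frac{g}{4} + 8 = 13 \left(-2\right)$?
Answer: $\frac{319222}{101902685421} - \frac{i \sqrt{137}}{101902685421} \approx 3.1326 \cdot 10^{-6} - 1.1486 \cdot 10^{-10} i$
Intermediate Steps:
$g = -136$ ($g = -32 + 4 \cdot 13 \left(-2\right) = -32 + 4 \left(-26\right) = -32 - 104 = -136$)
$C{\left(a \right)} = \sqrt{-1 + a}$ ($C{\left(a \right)} = \sqrt{a - 1} = \sqrt{-1 + a}$)
$t{\left(S \right)} = i \sqrt{137}$ ($t{\left(S \right)} = \sqrt{-1 - 136} = \sqrt{-137} = i \sqrt{137}$)
$\frac{1}{\left(\left(251522 + 258606\right) - 190906\right) + t{\left(102 \right)}} = \frac{1}{\left(\left(251522 + 258606\right) - 190906\right) + i \sqrt{137}} = \frac{1}{\left(510128 - 190906\right) + i \sqrt{137}} = \frac{1}{319222 + i \sqrt{137}}$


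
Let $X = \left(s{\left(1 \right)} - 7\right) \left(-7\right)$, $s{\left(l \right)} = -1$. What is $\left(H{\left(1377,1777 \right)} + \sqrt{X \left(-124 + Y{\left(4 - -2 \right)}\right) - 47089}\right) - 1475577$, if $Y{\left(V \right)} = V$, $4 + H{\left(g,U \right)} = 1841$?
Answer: $-1473740 + i \sqrt{53697} \approx -1.4737 \cdot 10^{6} + 231.73 i$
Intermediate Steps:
$H{\left(g,U \right)} = 1837$ ($H{\left(g,U \right)} = -4 + 1841 = 1837$)
$X = 56$ ($X = \left(-1 - 7\right) \left(-7\right) = \left(-8\right) \left(-7\right) = 56$)
$\left(H{\left(1377,1777 \right)} + \sqrt{X \left(-124 + Y{\left(4 - -2 \right)}\right) - 47089}\right) - 1475577 = \left(1837 + \sqrt{56 \left(-124 + \left(4 - -2\right)\right) - 47089}\right) - 1475577 = \left(1837 + \sqrt{56 \left(-124 + \left(4 + 2\right)\right) - 47089}\right) - 1475577 = \left(1837 + \sqrt{56 \left(-124 + 6\right) - 47089}\right) - 1475577 = \left(1837 + \sqrt{56 \left(-118\right) - 47089}\right) - 1475577 = \left(1837 + \sqrt{-6608 - 47089}\right) - 1475577 = \left(1837 + \sqrt{-53697}\right) - 1475577 = \left(1837 + i \sqrt{53697}\right) - 1475577 = -1473740 + i \sqrt{53697}$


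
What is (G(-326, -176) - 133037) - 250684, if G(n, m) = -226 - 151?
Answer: -384098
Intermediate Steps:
G(n, m) = -377
(G(-326, -176) - 133037) - 250684 = (-377 - 133037) - 250684 = -133414 - 250684 = -384098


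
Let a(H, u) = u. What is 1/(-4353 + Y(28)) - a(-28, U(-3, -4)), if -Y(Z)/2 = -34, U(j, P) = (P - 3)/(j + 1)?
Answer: -29997/8570 ≈ -3.5002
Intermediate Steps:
U(j, P) = (-3 + P)/(1 + j)
Y(Z) = 68 (Y(Z) = -2*(-34) = 68)
1/(-4353 + Y(28)) - a(-28, U(-3, -4)) = 1/(-4353 + 68) - (-3 - 4)/(1 - 3) = 1/(-4285) - (-7)/(-2) = -1/4285 - (-1)*(-7)/2 = -1/4285 - 1*7/2 = -1/4285 - 7/2 = -29997/8570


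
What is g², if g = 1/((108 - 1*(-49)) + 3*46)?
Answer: 1/87025 ≈ 1.1491e-5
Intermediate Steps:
g = 1/295 (g = 1/((108 + 49) + 138) = 1/(157 + 138) = 1/295 ≈ 0.0033898)
g² = (1/295)² = 1/87025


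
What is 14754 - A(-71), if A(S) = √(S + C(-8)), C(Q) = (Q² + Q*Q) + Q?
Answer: 14747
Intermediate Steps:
C(Q) = Q + 2*Q² (C(Q) = (Q² + Q²) + Q = 2*Q² + Q = Q + 2*Q²)
A(S) = √(120 + S) (A(S) = √(S - 8*(1 + 2*(-8))) = √(S - 8*(1 - 16)) = √(S - 8*(-15)) = √(S + 120) = √(120 + S))
14754 - A(-71) = 14754 - √(120 - 71) = 14754 - √49 = 14754 - 1*7 = 14754 - 7 = 14747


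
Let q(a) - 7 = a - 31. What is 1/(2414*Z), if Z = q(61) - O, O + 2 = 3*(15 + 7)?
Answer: -1/65178 ≈ -1.5343e-5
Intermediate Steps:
q(a) = -24 + a (q(a) = 7 + (a - 31) = 7 + (-31 + a) = -24 + a)
O = 64 (O = -2 + 3*(15 + 7) = -2 + 3*22 = -2 + 66 = 64)
Z = -27 (Z = (-24 + 61) - 1*64 = 37 - 64 = -27)
1/(2414*Z) = 1/(2414*(-27)) = (1/2414)*(-1/27) = -1/65178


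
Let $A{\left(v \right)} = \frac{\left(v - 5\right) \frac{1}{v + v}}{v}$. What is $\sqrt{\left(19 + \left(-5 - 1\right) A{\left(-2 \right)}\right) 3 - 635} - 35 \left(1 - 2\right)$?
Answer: $35 + \frac{i \sqrt{2249}}{2} \approx 35.0 + 23.712 i$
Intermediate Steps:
$A{\left(v \right)} = \frac{-5 + v}{2 v^{2}}$ ($A{\left(v \right)} = \frac{\left(-5 + v\right) \frac{1}{2 v}}{v} = \frac{\frac{1}{2} \frac{1}{v} \left(-5 + v\right)}{v} = \frac{-5 + v}{2 v^{2}}$)
$\sqrt{\left(19 + \left(-5 - 1\right) A{\left(-2 \right)}\right) 3 - 635} - 35 \left(1 - 2\right) = \sqrt{\left(19 + \left(-5 - 1\right) \frac{-5 - 2}{2 \cdot 4}\right) 3 - 635} - 35 \left(1 - 2\right) = \sqrt{\left(19 - 6 \cdot \frac{1}{2} \cdot \frac{1}{4} \left(-7\right)\right) 3 - 635} - 35 \left(-1\right) = \sqrt{\left(19 - - \frac{21}{4}\right) 3 - 635} - -35 = \sqrt{\left(19 + \frac{21}{4}\right) 3 - 635} + 35 = \sqrt{\frac{97}{4} \cdot 3 - 635} + 35 = \sqrt{\frac{291}{4} - 635} + 35 = \sqrt{- \frac{2249}{4}} + 35 = \frac{i \sqrt{2249}}{2} + 35 = 35 + \frac{i \sqrt{2249}}{2}$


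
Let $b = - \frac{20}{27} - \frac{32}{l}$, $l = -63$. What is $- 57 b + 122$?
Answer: $\frac{8522}{63} \approx 135.27$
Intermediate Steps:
$b = - \frac{44}{189}$ ($b = - \frac{20}{27} - \frac{32}{-63} = \left(-20\right) \frac{1}{27} - - \frac{32}{63} = - \frac{20}{27} + \frac{32}{63} = - \frac{44}{189} \approx -0.2328$)
$- 57 b + 122 = \left(-57\right) \left(- \frac{44}{189}\right) + 122 = \frac{836}{63} + 122 = \frac{8522}{63}$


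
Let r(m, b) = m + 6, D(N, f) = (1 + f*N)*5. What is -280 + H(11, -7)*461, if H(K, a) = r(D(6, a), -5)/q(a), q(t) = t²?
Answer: -105459/49 ≈ -2152.2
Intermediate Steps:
D(N, f) = 5 + 5*N*f (D(N, f) = (1 + N*f)*5 = 5 + 5*N*f)
r(m, b) = 6 + m
H(K, a) = (11 + 30*a)/a² (H(K, a) = (6 + (5 + 5*6*a))/(a²) = (6 + (5 + 30*a))/a² = (11 + 30*a)/a²)
-280 + H(11, -7)*461 = -280 + ((11 + 30*(-7))/(-7)²)*461 = -280 + ((11 - 210)/49)*461 = -280 + ((1/49)*(-199))*461 = -280 - 199/49*461 = -280 - 91739/49 = -105459/49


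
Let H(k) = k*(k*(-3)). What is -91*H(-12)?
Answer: 39312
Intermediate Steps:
H(k) = -3*k**2 (H(k) = k*(-3*k) = -3*k**2)
-91*H(-12) = -(-273)*(-12)**2 = -(-273)*144 = -91*(-432) = 39312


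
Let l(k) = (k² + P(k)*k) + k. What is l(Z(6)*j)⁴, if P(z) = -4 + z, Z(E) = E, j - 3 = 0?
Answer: 124493242896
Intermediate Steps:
j = 3 (j = 3 + 0 = 3)
l(k) = k + k² + k*(-4 + k) (l(k) = (k² + (-4 + k)*k) + k = (k² + k*(-4 + k)) + k = k + k² + k*(-4 + k))
l(Z(6)*j)⁴ = ((6*3)*(-3 + 2*(6*3)))⁴ = (18*(-3 + 2*18))⁴ = (18*(-3 + 36))⁴ = (18*33)⁴ = 594⁴ = 124493242896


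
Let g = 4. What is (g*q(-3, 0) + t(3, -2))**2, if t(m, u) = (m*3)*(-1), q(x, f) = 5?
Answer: 121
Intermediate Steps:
t(m, u) = -3*m (t(m, u) = (3*m)*(-1) = -3*m)
(g*q(-3, 0) + t(3, -2))**2 = (4*5 - 3*3)**2 = (20 - 9)**2 = 11**2 = 121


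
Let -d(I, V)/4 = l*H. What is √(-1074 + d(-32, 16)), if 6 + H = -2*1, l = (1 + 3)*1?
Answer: I*√946 ≈ 30.757*I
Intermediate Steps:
l = 4 (l = 4*1 = 4)
H = -8 (H = -6 - 2*1 = -6 - 2 = -8)
d(I, V) = 128 (d(I, V) = -16*(-8) = -4*(-32) = 128)
√(-1074 + d(-32, 16)) = √(-1074 + 128) = √(-946) = I*√946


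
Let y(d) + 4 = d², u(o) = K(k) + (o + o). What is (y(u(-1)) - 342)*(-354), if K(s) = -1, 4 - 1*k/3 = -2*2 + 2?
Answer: 119298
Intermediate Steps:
k = 18 (k = 12 - 3*(-2*2 + 2) = 12 - 3*(-4 + 2) = 12 - 3*(-2) = 12 + 6 = 18)
u(o) = -1 + 2*o (u(o) = -1 + (o + o) = -1 + 2*o)
y(d) = -4 + d²
(y(u(-1)) - 342)*(-354) = ((-4 + (-1 + 2*(-1))²) - 342)*(-354) = ((-4 + (-1 - 2)²) - 342)*(-354) = ((-4 + (-3)²) - 342)*(-354) = ((-4 + 9) - 342)*(-354) = (5 - 342)*(-354) = -337*(-354) = 119298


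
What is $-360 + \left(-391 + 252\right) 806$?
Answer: $-112394$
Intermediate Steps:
$-360 + \left(-391 + 252\right) 806 = -360 - 112034 = -112394$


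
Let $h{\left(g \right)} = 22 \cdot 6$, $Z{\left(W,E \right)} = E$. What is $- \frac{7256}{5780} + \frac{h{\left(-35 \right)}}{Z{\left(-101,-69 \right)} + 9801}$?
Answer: $- \frac{1455259}{1171895} \approx -1.2418$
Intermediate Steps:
$h{\left(g \right)} = 132$
$- \frac{7256}{5780} + \frac{h{\left(-35 \right)}}{Z{\left(-101,-69 \right)} + 9801} = - \frac{7256}{5780} + \frac{132}{-69 + 9801} = \left(-7256\right) \frac{1}{5780} + \frac{132}{9732} = - \frac{1814}{1445} + 132 \cdot \frac{1}{9732} = - \frac{1814}{1445} + \frac{11}{811} = - \frac{1455259}{1171895}$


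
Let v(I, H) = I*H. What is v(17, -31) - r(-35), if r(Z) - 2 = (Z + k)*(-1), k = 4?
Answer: -560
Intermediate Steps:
v(I, H) = H*I
r(Z) = -2 - Z (r(Z) = 2 + (Z + 4)*(-1) = 2 + (4 + Z)*(-1) = 2 + (-4 - Z) = -2 - Z)
v(17, -31) - r(-35) = -31*17 - (-2 - 1*(-35)) = -527 - (-2 + 35) = -527 - 1*33 = -527 - 33 = -560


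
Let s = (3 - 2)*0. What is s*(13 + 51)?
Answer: 0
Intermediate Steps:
s = 0 (s = 1*0 = 0)
s*(13 + 51) = 0*(13 + 51) = 0*64 = 0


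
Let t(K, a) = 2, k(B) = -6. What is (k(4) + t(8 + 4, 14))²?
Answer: 16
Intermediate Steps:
(k(4) + t(8 + 4, 14))² = (-6 + 2)² = (-4)² = 16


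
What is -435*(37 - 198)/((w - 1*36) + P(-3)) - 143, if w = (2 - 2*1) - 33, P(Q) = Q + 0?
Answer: -26777/24 ≈ -1115.7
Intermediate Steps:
P(Q) = Q
w = -33 (w = (2 - 2) - 33 = 0 - 33 = -33)
-435*(37 - 198)/((w - 1*36) + P(-3)) - 143 = -435*(37 - 198)/((-33 - 1*36) - 3) - 143 = -(-70035)/((-33 - 36) - 3) - 143 = -(-70035)/(-69 - 3) - 143 = -(-70035)/(-72) - 143 = -(-70035)*(-1)/72 - 143 = -435*161/72 - 143 = -23345/24 - 143 = -26777/24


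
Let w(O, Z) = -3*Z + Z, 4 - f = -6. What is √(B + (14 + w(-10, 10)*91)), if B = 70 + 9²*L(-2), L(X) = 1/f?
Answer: I*√172790/10 ≈ 41.568*I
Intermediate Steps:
f = 10 (f = 4 - 1*(-6) = 4 + 6 = 10)
w(O, Z) = -2*Z
L(X) = ⅒ (L(X) = 1/10 = ⅒)
B = 781/10 (B = 70 + 9²*(⅒) = 70 + 81*(⅒) = 70 + 81/10 = 781/10 ≈ 78.100)
√(B + (14 + w(-10, 10)*91)) = √(781/10 + (14 - 2*10*91)) = √(781/10 + (14 - 20*91)) = √(781/10 + (14 - 1820)) = √(781/10 - 1806) = √(-17279/10) = I*√172790/10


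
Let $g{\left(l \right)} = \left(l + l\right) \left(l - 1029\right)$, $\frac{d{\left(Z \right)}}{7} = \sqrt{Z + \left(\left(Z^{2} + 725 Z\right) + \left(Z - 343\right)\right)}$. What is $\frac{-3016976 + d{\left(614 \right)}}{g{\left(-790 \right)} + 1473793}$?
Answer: $- \frac{3016976}{4347813} + \frac{7 \sqrt{823031}}{4347813} \approx -0.69245$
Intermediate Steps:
$d{\left(Z \right)} = 7 \sqrt{-343 + Z^{2} + 727 Z}$ ($d{\left(Z \right)} = 7 \sqrt{Z + \left(\left(Z^{2} + 725 Z\right) + \left(Z - 343\right)\right)} = 7 \sqrt{Z + \left(\left(Z^{2} + 725 Z\right) + \left(-343 + Z\right)\right)} = 7 \sqrt{Z + \left(-343 + Z^{2} + 726 Z\right)} = 7 \sqrt{-343 + Z^{2} + 727 Z}$)
$g{\left(l \right)} = 2 l \left(-1029 + l\right)$
$\frac{-3016976 + d{\left(614 \right)}}{g{\left(-790 \right)} + 1473793} = \frac{-3016976 + 7 \sqrt{-343 + 614^{2} + 727 \cdot 614}}{2 \left(-790\right) \left(-1029 - 790\right) + 1473793} = \frac{-3016976 + 7 \sqrt{-343 + 376996 + 446378}}{2 \left(-790\right) \left(-1819\right) + 1473793} = \frac{-3016976 + 7 \sqrt{823031}}{2874020 + 1473793} = \frac{-3016976 + 7 \sqrt{823031}}{4347813} = \left(-3016976 + 7 \sqrt{823031}\right) \frac{1}{4347813} = - \frac{3016976}{4347813} + \frac{7 \sqrt{823031}}{4347813}$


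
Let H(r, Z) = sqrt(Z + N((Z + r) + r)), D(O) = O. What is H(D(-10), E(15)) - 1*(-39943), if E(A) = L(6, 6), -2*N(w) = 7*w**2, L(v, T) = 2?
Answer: 39943 + 2*I*sqrt(283) ≈ 39943.0 + 33.645*I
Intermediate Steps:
N(w) = -7*w**2/2
E(A) = 2
H(r, Z) = sqrt(Z - 7*(Z + 2*r)**2/2) (H(r, Z) = sqrt(Z - 7*((Z + r) + r)**2/2) = sqrt(Z - 7*(Z + 2*r)**2/2))
H(D(-10), E(15)) - 1*(-39943) = sqrt(-14*(2 + 2*(-10))**2 + 4*2)/2 - 1*(-39943) = sqrt(-14*(2 - 20)**2 + 8)/2 + 39943 = sqrt(-14*(-18)**2 + 8)/2 + 39943 = sqrt(-14*324 + 8)/2 + 39943 = sqrt(-4536 + 8)/2 + 39943 = sqrt(-4528)/2 + 39943 = (4*I*sqrt(283))/2 + 39943 = 2*I*sqrt(283) + 39943 = 39943 + 2*I*sqrt(283)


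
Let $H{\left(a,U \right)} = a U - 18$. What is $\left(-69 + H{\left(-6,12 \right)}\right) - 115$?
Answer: $-274$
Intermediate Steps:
$H{\left(a,U \right)} = -18 + U a$ ($H{\left(a,U \right)} = U a - 18 = -18 + U a$)
$\left(-69 + H{\left(-6,12 \right)}\right) - 115 = \left(-69 + \left(-18 + 12 \left(-6\right)\right)\right) - 115 = \left(-69 - 90\right) - 115 = -159 - 115 = -274$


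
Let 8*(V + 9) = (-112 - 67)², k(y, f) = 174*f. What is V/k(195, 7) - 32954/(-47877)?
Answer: 29391803/7404976 ≈ 3.9692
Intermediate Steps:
V = 31969/8 (V = -9 + (-112 - 67)²/8 = -9 + (⅛)*(-179)² = -9 + (⅛)*32041 = -9 + 32041/8 = 31969/8 ≈ 3996.1)
V/k(195, 7) - 32954/(-47877) = 31969/(8*((174*7))) - 32954/(-47877) = (31969/8)/1218 - 32954*(-1/47877) = (31969/8)*(1/1218) + 32954/47877 = 4567/1392 + 32954/47877 = 29391803/7404976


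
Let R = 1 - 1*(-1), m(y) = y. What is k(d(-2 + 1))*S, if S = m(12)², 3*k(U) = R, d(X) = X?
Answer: 96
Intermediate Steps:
R = 2 (R = 1 + 1 = 2)
k(U) = ⅔ (k(U) = (⅓)*2 = ⅔)
S = 144 (S = 12² = 144)
k(d(-2 + 1))*S = (⅔)*144 = 96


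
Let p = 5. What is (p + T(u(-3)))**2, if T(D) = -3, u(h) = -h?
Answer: 4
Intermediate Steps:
(p + T(u(-3)))**2 = (5 - 3)**2 = 2**2 = 4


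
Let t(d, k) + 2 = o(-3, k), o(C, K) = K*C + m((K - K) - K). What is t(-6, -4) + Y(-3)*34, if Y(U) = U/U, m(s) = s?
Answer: 48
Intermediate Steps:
Y(U) = 1
o(C, K) = -K + C*K (o(C, K) = K*C + ((K - K) - K) = C*K + (0 - K) = C*K - K = -K + C*K)
t(d, k) = -2 - 4*k (t(d, k) = -2 + k*(-1 - 3) = -2 + k*(-4) = -2 - 4*k)
t(-6, -4) + Y(-3)*34 = (-2 - 4*(-4)) + 1*34 = (-2 + 16) + 34 = 14 + 34 = 48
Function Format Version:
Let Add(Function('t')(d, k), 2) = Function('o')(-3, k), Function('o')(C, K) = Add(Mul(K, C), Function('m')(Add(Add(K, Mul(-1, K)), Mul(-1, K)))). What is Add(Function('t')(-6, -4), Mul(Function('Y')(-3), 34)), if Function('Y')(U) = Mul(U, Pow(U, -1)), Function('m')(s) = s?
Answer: 48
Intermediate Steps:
Function('Y')(U) = 1
Function('o')(C, K) = Add(Mul(-1, K), Mul(C, K)) (Function('o')(C, K) = Add(Mul(K, C), Add(Add(K, Mul(-1, K)), Mul(-1, K))) = Add(Mul(C, K), Add(0, Mul(-1, K))) = Add(Mul(C, K), Mul(-1, K)) = Add(Mul(-1, K), Mul(C, K)))
Function('t')(d, k) = Add(-2, Mul(-4, k)) (Function('t')(d, k) = Add(-2, Mul(k, Add(-1, -3))) = Add(-2, Mul(k, -4)) = Add(-2, Mul(-4, k)))
Add(Function('t')(-6, -4), Mul(Function('Y')(-3), 34)) = Add(Add(-2, Mul(-4, -4)), Mul(1, 34)) = Add(Add(-2, 16), 34) = Add(14, 34) = 48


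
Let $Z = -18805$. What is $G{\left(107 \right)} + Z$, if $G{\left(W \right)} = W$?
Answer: $-18698$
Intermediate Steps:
$G{\left(107 \right)} + Z = 107 - 18805 = -18698$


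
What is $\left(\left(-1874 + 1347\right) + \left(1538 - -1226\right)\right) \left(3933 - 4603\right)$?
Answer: $-1498790$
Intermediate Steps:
$\left(\left(-1874 + 1347\right) + \left(1538 - -1226\right)\right) \left(3933 - 4603\right) = \left(-527 + \left(1538 + 1226\right)\right) \left(-670\right) = \left(-527 + 2764\right) \left(-670\right) = 2237 \left(-670\right) = -1498790$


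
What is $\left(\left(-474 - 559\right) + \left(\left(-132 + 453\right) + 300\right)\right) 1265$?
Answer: $-521180$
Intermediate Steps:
$\left(\left(-474 - 559\right) + \left(\left(-132 + 453\right) + 300\right)\right) 1265 = \left(\left(-474 - 559\right) + \left(321 + 300\right)\right) 1265 = \left(-1033 + 621\right) 1265 = \left(-412\right) 1265 = -521180$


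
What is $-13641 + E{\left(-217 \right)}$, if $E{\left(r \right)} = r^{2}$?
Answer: $33448$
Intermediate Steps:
$-13641 + E{\left(-217 \right)} = -13641 + \left(-217\right)^{2} = -13641 + 47089 = 33448$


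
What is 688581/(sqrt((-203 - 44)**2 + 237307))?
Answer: 688581*sqrt(74579)/149158 ≈ 1260.7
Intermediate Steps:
688581/(sqrt((-203 - 44)**2 + 237307)) = 688581/(sqrt((-247)**2 + 237307)) = 688581/(sqrt(61009 + 237307)) = 688581/(sqrt(298316)) = 688581/((2*sqrt(74579))) = 688581*(sqrt(74579)/149158) = 688581*sqrt(74579)/149158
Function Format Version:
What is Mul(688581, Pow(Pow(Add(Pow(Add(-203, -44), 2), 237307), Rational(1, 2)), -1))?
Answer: Mul(Rational(688581, 149158), Pow(74579, Rational(1, 2))) ≈ 1260.7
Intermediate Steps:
Mul(688581, Pow(Pow(Add(Pow(Add(-203, -44), 2), 237307), Rational(1, 2)), -1)) = Mul(688581, Pow(Pow(Add(Pow(-247, 2), 237307), Rational(1, 2)), -1)) = Mul(688581, Pow(Pow(Add(61009, 237307), Rational(1, 2)), -1)) = Mul(688581, Pow(Pow(298316, Rational(1, 2)), -1)) = Mul(688581, Pow(Mul(2, Pow(74579, Rational(1, 2))), -1)) = Mul(688581, Mul(Rational(1, 149158), Pow(74579, Rational(1, 2)))) = Mul(Rational(688581, 149158), Pow(74579, Rational(1, 2)))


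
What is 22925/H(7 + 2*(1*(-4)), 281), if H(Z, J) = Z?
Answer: -22925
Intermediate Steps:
22925/H(7 + 2*(1*(-4)), 281) = 22925/(7 + 2*(1*(-4))) = 22925/(7 + 2*(-4)) = 22925/(7 - 8) = 22925/(-1) = 22925*(-1) = -22925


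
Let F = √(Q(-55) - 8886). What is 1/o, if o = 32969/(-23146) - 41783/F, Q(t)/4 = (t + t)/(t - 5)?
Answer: -2540743028183/350741281377452071 - 5596178068607*I*√19977/350741281377452071 ≈ -7.2439e-6 - 0.0022551*I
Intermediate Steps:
Q(t) = 8*t/(-5 + t) (Q(t) = 4*((t + t)/(t - 5)) = 4*((2*t)/(-5 + t)) = 4*(2*t/(-5 + t)) = 8*t/(-5 + t))
F = 2*I*√19977/3 (F = √(8*(-55)/(-5 - 55) - 8886) = √(8*(-55)/(-60) - 8886) = √(8*(-55)*(-1/60) - 8886) = √(22/3 - 8886) = √(-26636/3) = 2*I*√19977/3 ≈ 94.227*I)
o = -32969/23146 + 41783*I*√19977/13318 (o = 32969/(-23146) - 41783*(-I*√19977/13318) = 32969*(-1/23146) - (-41783)*I*√19977/13318 = -32969/23146 + 41783*I*√19977/13318 ≈ -1.4244 + 443.43*I)
1/o = 1/(-32969/23146 + 41783*I*√19977/13318)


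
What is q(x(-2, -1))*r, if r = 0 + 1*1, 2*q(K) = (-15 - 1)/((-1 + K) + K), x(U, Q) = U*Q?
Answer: -8/3 ≈ -2.6667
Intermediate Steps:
x(U, Q) = Q*U
q(K) = -8/(-1 + 2*K) (q(K) = ((-15 - 1)/((-1 + K) + K))/2 = (-16/(-1 + 2*K))/2 = -8/(-1 + 2*K))
r = 1 (r = 0 + 1 = 1)
q(x(-2, -1))*r = -8/(-1 + 2*(-1*(-2)))*1 = -8/(-1 + 2*2)*1 = -8/(-1 + 4)*1 = -8/3*1 = -8/3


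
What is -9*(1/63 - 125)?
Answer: 7874/7 ≈ 1124.9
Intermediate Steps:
-9*(1/63 - 125) = -9*(-7874/63) = 7874/7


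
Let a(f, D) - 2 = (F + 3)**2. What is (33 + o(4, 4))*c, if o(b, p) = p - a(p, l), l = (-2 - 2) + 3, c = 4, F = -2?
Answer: 136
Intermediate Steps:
l = -1 (l = -4 + 3 = -1)
a(f, D) = 3 (a(f, D) = 2 + (-2 + 3)**2 = 2 + 1**2 = 2 + 1 = 3)
o(b, p) = -3 + p (o(b, p) = p - 1*3 = p - 3 = -3 + p)
(33 + o(4, 4))*c = (33 + (-3 + 4))*4 = (33 + 1)*4 = 34*4 = 136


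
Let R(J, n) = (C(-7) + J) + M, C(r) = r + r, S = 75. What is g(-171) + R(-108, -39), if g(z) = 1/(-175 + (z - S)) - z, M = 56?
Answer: 44204/421 ≈ 105.00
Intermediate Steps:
C(r) = 2*r
R(J, n) = 42 + J (R(J, n) = (2*(-7) + J) + 56 = (-14 + J) + 56 = 42 + J)
g(z) = 1/(-250 + z) - z (g(z) = 1/(-175 + (z - 1*75)) - z = 1/(-175 + (z - 75)) - z = 1/(-175 + (-75 + z)) - z = 1/(-250 + z) - z)
g(-171) + R(-108, -39) = (-1 + (-171)**2 - 250*(-171))/(250 - 1*(-171)) + (42 - 108) = (-1 + 29241 + 42750)/(250 + 171) - 66 = 71990/421 - 66 = 44204/421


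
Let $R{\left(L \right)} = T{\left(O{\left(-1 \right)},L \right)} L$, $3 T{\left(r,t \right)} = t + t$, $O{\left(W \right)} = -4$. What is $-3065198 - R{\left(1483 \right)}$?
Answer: $- \frac{13594172}{3} \approx -4.5314 \cdot 10^{6}$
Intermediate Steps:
$T{\left(r,t \right)} = \frac{2 t}{3}$ ($T{\left(r,t \right)} = \frac{t + t}{3} = \frac{2 t}{3}$)
$R{\left(L \right)} = \frac{2 L^{2}}{3}$ ($R{\left(L \right)} = \frac{2 L}{3} L = \frac{2 L^{2}}{3}$)
$-3065198 - R{\left(1483 \right)} = -3065198 - \frac{2 \cdot 1483^{2}}{3} = -3065198 - \frac{2}{3} \cdot 2199289 = -3065198 - \frac{4398578}{3} = - \frac{13594172}{3}$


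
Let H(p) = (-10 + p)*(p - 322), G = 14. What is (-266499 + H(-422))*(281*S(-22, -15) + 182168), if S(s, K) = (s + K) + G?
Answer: 9647785845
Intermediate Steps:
S(s, K) = 14 + K + s (S(s, K) = (s + K) + 14 = (K + s) + 14 = 14 + K + s)
H(p) = (-322 + p)*(-10 + p) (H(p) = (-10 + p)*(-322 + p) = (-322 + p)*(-10 + p))
(-266499 + H(-422))*(281*S(-22, -15) + 182168) = (-266499 + (3220 + (-422)² - 332*(-422)))*(281*(14 - 15 - 22) + 182168) = (-266499 + (3220 + 178084 + 140104))*(281*(-23) + 182168) = (-266499 + 321408)*(-6463 + 182168) = 54909*175705 = 9647785845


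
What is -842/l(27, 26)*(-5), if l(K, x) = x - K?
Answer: -4210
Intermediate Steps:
-842/l(27, 26)*(-5) = -842/(26 - 1*27)*(-5) = -842/(26 - 27)*(-5) = -842/(-1)*(-5) = -842*(-1)*(-5) = 842*(-5) = -4210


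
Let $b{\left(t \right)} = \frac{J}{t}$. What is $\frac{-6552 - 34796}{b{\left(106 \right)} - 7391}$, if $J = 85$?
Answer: $\frac{4382888}{783361} \approx 5.595$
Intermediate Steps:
$b{\left(t \right)} = \frac{85}{t}$
$\frac{-6552 - 34796}{b{\left(106 \right)} - 7391} = \frac{-6552 - 34796}{\frac{85}{106} - 7391} = - \frac{41348}{85 \cdot \frac{1}{106} - 7391} = - \frac{41348}{\frac{85}{106} - 7391} = - \frac{41348}{- \frac{783361}{106}} = \left(-41348\right) \left(- \frac{106}{783361}\right) = \frac{4382888}{783361}$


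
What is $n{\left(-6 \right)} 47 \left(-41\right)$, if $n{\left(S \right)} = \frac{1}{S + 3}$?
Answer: $\frac{1927}{3} \approx 642.33$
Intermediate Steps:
$n{\left(S \right)} = \frac{1}{3 + S}$
$n{\left(-6 \right)} 47 \left(-41\right) = \frac{1}{3 - 6} \cdot 47 \left(-41\right) = \frac{1}{-3} \cdot 47 \left(-41\right) = \left(- \frac{1}{3}\right) 47 \left(-41\right) = \left(- \frac{47}{3}\right) \left(-41\right) = \frac{1927}{3}$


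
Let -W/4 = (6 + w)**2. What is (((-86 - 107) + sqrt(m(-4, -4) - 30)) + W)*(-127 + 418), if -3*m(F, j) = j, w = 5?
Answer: -197007 + 97*I*sqrt(258) ≈ -1.9701e+5 + 1558.1*I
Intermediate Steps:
m(F, j) = -j/3
W = -484 (W = -4*(6 + 5)**2 = -4*11**2 = -4*121 = -484)
(((-86 - 107) + sqrt(m(-4, -4) - 30)) + W)*(-127 + 418) = (((-86 - 107) + sqrt(-1/3*(-4) - 30)) - 484)*(-127 + 418) = ((-193 + sqrt(4/3 - 30)) - 484)*291 = ((-193 + sqrt(-86/3)) - 484)*291 = ((-193 + I*sqrt(258)/3) - 484)*291 = (-677 + I*sqrt(258)/3)*291 = -197007 + 97*I*sqrt(258)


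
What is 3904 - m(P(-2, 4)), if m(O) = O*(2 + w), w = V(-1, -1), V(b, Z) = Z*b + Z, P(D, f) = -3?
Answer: 3910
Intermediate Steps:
V(b, Z) = Z + Z*b
w = 0 (w = -(1 - 1) = -1*0 = 0)
m(O) = 2*O (m(O) = O*(2 + 0) = O*2 = 2*O)
3904 - m(P(-2, 4)) = 3904 - 2*(-3) = 3904 - 1*(-6) = 3904 + 6 = 3910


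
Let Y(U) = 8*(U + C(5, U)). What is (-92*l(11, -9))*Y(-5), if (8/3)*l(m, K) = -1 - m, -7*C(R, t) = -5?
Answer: -99360/7 ≈ -14194.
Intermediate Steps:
C(R, t) = 5/7 (C(R, t) = -1/7*(-5) = 5/7)
Y(U) = 40/7 + 8*U (Y(U) = 8*(U + 5/7) = 8*(5/7 + U) = 40/7 + 8*U)
l(m, K) = -3/8 - 3*m/8 (l(m, K) = 3*(-1 - m)/8 = -3/8 - 3*m/8)
(-92*l(11, -9))*Y(-5) = (-92*(-3/8 - 3/8*11))*(40/7 + 8*(-5)) = (-92*(-3/8 - 33/8))*(40/7 - 40) = -92*(-9/2)*(-240/7) = 414*(-240/7) = -99360/7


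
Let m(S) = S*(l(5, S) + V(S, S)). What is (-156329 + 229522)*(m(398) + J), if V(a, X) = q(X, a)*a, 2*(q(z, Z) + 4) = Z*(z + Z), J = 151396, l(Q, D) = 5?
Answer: 1836510959946298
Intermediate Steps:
q(z, Z) = -4 + Z*(Z + z)/2 (q(z, Z) = -4 + (Z*(z + Z))/2 = -4 + (Z*(Z + z))/2 = -4 + Z*(Z + z)/2)
V(a, X) = a*(-4 + a²/2 + X*a/2) (V(a, X) = (-4 + a²/2 + a*X/2)*a = (-4 + a²/2 + X*a/2)*a = a*(-4 + a²/2 + X*a/2))
m(S) = S*(5 + S*(-8 + 2*S²)/2) (m(S) = S*(5 + S*(-8 + S² + S*S)/2) = S*(5 + S*(-8 + S² + S²)/2) = S*(5 + S*(-8 + 2*S²)/2))
(-156329 + 229522)*(m(398) + J) = (-156329 + 229522)*(398*(5 + 398*(-4 + 398²)) + 151396) = 73193*(398*(5 + 398*(-4 + 158404)) + 151396) = 73193*(398*(5 + 398*158400) + 151396) = 73193*(398*(5 + 63043200) + 151396) = 73193*(398*63043205 + 151396) = 73193*(25091195590 + 151396) = 73193*25091346986 = 1836510959946298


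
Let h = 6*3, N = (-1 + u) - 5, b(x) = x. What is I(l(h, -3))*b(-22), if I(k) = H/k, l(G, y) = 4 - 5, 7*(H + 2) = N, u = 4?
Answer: -352/7 ≈ -50.286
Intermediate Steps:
N = -2 (N = (-1 + 4) - 5 = 3 - 5 = -2)
h = 18
H = -16/7 (H = -2 + (⅐)*(-2) = -2 - 2/7 = -16/7 ≈ -2.2857)
l(G, y) = -1
I(k) = -16/(7*k)
I(l(h, -3))*b(-22) = -16/7/(-1)*(-22) = -16/7*(-1)*(-22) = (16/7)*(-22) = -352/7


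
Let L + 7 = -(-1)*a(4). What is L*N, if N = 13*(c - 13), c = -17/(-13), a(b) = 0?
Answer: 1064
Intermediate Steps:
c = 17/13 (c = -17*(-1/13) = 17/13 ≈ 1.3077)
N = -152 (N = 13*(17/13 - 13) = 13*(-152/13) = -152)
L = -7 (L = -7 - (-1)*0 = -7 - 1*0 = -7 + 0 = -7)
L*N = -7*(-152) = 1064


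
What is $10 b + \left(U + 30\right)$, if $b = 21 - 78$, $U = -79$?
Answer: $-619$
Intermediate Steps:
$b = -57$ ($b = 21 - 78 = -57$)
$10 b + \left(U + 30\right) = 10 \left(-57\right) + \left(-79 + 30\right) = -570 - 49 = -619$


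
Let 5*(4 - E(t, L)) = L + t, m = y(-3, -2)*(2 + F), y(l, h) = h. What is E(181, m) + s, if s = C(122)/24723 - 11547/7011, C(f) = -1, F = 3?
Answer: -74798627/2348685 ≈ -31.847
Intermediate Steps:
m = -10 (m = -2*(2 + 3) = -2*5 = -10)
E(t, L) = 4 - L/5 - t/5 (E(t, L) = 4 - (L + t)/5 = 4 + (-L/5 - t/5) = 4 - L/5 - t/5)
s = -773668/469737 (s = -1/24723 - 11547/7011 = -1*1/24723 - 11547*1/7011 = -1/24723 - 1283/779 = -773668/469737 ≈ -1.6470)
E(181, m) + s = (4 - 1/5*(-10) - 1/5*181) - 773668/469737 = (4 + 2 - 181/5) - 773668/469737 = -151/5 - 773668/469737 = -74798627/2348685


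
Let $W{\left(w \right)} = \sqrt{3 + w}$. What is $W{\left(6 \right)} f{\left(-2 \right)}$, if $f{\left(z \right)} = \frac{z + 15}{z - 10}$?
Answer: $- \frac{13}{4} \approx -3.25$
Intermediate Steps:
$f{\left(z \right)} = \frac{15 + z}{-10 + z}$
$W{\left(6 \right)} f{\left(-2 \right)} = \sqrt{3 + 6} \frac{15 - 2}{-10 - 2} = \sqrt{9} \frac{1}{-12} \cdot 13 = 3 \left(\left(- \frac{1}{12}\right) 13\right) = 3 \left(- \frac{13}{12}\right) = - \frac{13}{4}$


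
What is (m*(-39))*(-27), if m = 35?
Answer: 36855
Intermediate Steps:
(m*(-39))*(-27) = (35*(-39))*(-27) = -1365*(-27) = 36855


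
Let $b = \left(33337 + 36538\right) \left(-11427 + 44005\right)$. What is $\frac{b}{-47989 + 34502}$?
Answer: $- \frac{2276387750}{13487} \approx -1.6878 \cdot 10^{5}$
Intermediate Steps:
$b = 2276387750$ ($b = 69875 \cdot 32578 = 2276387750$)
$\frac{b}{-47989 + 34502} = \frac{2276387750}{-47989 + 34502} = \frac{2276387750}{-13487} = 2276387750 \left(- \frac{1}{13487}\right) = - \frac{2276387750}{13487}$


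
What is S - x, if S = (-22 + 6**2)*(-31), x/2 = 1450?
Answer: -3334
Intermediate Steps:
x = 2900 (x = 2*1450 = 2900)
S = -434 (S = (-22 + 36)*(-31) = 14*(-31) = -434)
S - x = -434 - 1*2900 = -434 - 2900 = -3334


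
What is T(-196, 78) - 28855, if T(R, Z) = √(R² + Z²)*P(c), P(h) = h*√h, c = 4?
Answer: -28855 + 80*√445 ≈ -27167.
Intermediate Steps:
P(h) = h^(3/2)
T(R, Z) = 8*√(R² + Z²) (T(R, Z) = √(R² + Z²)*4^(3/2) = √(R² + Z²)*8 = 8*√(R² + Z²))
T(-196, 78) - 28855 = 8*√((-196)² + 78²) - 28855 = 8*√(38416 + 6084) - 28855 = 8*√44500 - 28855 = 8*(10*√445) - 28855 = 80*√445 - 28855 = -28855 + 80*√445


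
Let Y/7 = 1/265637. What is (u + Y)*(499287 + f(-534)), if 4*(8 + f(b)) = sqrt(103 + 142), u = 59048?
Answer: 7831357665986657/265637 + 109797335081*sqrt(5)/1062548 ≈ 2.9482e+10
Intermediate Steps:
f(b) = -8 + 7*sqrt(5)/4 (f(b) = -8 + sqrt(103 + 142)/4 = -8 + sqrt(245)/4 = -8 + (7*sqrt(5))/4 = -8 + 7*sqrt(5)/4)
Y = 7/265637 ≈ 2.6352e-5
(u + Y)*(499287 + f(-534)) = (59048 + 7/265637)*(499287 + (-8 + 7*sqrt(5)/4)) = 15685333583*(499279 + 7*sqrt(5)/4)/265637 = 7831357665986657/265637 + 109797335081*sqrt(5)/1062548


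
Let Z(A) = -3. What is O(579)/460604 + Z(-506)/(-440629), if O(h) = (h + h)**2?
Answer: 147717252042/50738869979 ≈ 2.9113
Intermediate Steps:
O(h) = 4*h**2 (O(h) = (2*h)**2 = 4*h**2)
O(579)/460604 + Z(-506)/(-440629) = (4*579**2)/460604 - 3/(-440629) = (4*335241)*(1/460604) - 3*(-1/440629) = 1340964*(1/460604) + 3/440629 = 335241/115151 + 3/440629 = 147717252042/50738869979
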